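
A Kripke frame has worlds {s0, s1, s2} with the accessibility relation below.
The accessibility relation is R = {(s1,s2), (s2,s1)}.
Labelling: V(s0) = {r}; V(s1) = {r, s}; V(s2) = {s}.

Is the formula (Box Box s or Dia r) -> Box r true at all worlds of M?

Let φ = (Box Box s or Dia r) -> Box r. Evaluate φ at each world:
  s0 (successors ∅): φ is true.
  s1 (successors {s2}): φ is false.
  s2 (successors {s1}): φ is true.
Detail at s1 (counterexample):
  At s1: Box Box s or Dia r is true, Box r is false, so (Box Box s or Dia r) -> Box r is false.
    At s1: Box Box s is true, Dia r is false, so Box Box s or Dia r is true.
      At s1: Box Box s requires Box s at every successor {s2}.
        At s2: Box s is true.
      So Box Box s is true at s1.
      At s1: Dia r requires r at some successor in {s2}.
        At s2: r is false.
      So Dia r is false at s1.
    At s1: Box r requires r at every successor {s2}.
      r fails at s2, so Box r is false at s1.

No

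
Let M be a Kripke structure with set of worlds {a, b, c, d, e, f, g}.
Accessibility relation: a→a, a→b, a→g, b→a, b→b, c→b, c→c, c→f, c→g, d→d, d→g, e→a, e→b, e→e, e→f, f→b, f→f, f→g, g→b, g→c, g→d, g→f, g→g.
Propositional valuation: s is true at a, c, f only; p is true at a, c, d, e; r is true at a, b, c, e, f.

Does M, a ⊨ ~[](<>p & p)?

Yes

At a: [](<>p & p) is false, so ~[](<>p & p) is true.
  At a: [](<>p & p) requires <>p & p at every successor {a, b, g}.
    <>p & p fails at b, so [](<>p & p) is false at a.
      At b: <>p is true, p is false, so <>p & p is false.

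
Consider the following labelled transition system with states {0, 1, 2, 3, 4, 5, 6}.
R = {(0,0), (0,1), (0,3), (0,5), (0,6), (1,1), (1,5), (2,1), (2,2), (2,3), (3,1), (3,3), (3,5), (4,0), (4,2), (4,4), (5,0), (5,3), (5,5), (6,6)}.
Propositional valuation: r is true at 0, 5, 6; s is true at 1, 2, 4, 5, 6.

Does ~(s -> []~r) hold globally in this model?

No

Recall that []ψ holds at a world iff ψ holds at every accessible world, and <>ψ holds iff ψ holds at some accessible world.
Let φ = ~(s -> []~r). Evaluate φ at each world:
  0 (successors {0, 1, 3, 5, 6}): φ is false.
  1 (successors {1, 5}): φ is true.
  2 (successors {1, 2, 3}): φ is false.
  3 (successors {1, 3, 5}): φ is false.
  4 (successors {0, 2, 4}): φ is true.
  5 (successors {0, 3, 5}): φ is true.
  6 (successors {6}): φ is true.
Detail at 0 (counterexample):
  At 0: s -> []~r is true, so ~(s -> []~r) is false.
    At 0: s is false, []~r is false, so s -> []~r is true.
      At 0: []~r requires ~r at every successor {0, 1, 3, 5, 6}.
        ~r fails at 0, so []~r is false at 0.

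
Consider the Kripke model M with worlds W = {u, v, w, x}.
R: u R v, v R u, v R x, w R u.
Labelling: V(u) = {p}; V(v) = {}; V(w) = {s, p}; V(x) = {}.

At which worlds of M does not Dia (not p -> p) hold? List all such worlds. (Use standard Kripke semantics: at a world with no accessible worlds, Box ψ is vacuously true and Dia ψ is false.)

Recall that Dia ψ holds at a world iff ψ holds at some accessible world.
Let φ = not Dia (not p -> p). Evaluate φ at each world:
  u (successors {v}): φ is true.
  v (successors {u, x}): φ is false.
  w (successors {u}): φ is false.
  x (successors ∅): φ is true.
For instance, at w:
  At w: Dia (not p -> p) is true, so not Dia (not p -> p) is false.
    At w: Dia (not p -> p) requires not p -> p at some successor in {u}.
      not p -> p holds at u, so Dia (not p -> p) is true at w.
Satisfying worlds: {u, x}

u, x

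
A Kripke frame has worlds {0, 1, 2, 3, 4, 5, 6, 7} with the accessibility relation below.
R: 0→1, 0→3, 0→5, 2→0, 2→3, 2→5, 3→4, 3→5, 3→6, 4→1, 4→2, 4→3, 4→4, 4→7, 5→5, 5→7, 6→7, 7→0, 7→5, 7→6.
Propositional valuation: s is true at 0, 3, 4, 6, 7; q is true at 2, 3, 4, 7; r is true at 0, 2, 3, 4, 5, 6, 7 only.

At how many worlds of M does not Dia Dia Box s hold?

Let φ = not Dia Dia Box s. Evaluate φ at each world:
  0 (successors {1, 3, 5}): φ is false.
  1 (successors ∅): φ is true.
  2 (successors {0, 3, 5}): φ is false.
  3 (successors {4, 5, 6}): φ is false.
  4 (successors {1, 2, 3, 4, 7}): φ is false.
  5 (successors {5, 7}): φ is false.
  6 (successors {7}): φ is false.
  7 (successors {0, 5, 6}): φ is false.
For instance, at 7:
  At 7: Dia Dia Box s is true, so not Dia Dia Box s is false.
    At 7: Dia Dia Box s requires Dia Box s at some successor in {0, 5, 6}.
      Dia Box s holds at 0, so Dia Dia Box s is true at 7.
Satisfying worlds: {1}

1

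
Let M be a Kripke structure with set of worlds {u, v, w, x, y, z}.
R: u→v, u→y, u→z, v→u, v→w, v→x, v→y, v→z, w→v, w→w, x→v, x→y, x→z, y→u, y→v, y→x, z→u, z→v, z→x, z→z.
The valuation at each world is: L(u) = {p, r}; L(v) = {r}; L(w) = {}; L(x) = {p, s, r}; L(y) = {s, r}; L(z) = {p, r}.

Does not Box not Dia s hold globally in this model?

Yes

Let φ = not Box not Dia s. Evaluate φ at each world:
  u (successors {v, y, z}): φ is true.
  v (successors {u, w, x, y, z}): φ is true.
  w (successors {v, w}): φ is true.
  x (successors {v, y, z}): φ is true.
  y (successors {u, v, x}): φ is true.
  z (successors {u, v, x, z}): φ is true.
For instance, at u:
  At u: Box not Dia s is false, so not Box not Dia s is true.
    At u: Box not Dia s requires not Dia s at every successor {v, y, z}.
      not Dia s fails at v, so Box not Dia s is false at u.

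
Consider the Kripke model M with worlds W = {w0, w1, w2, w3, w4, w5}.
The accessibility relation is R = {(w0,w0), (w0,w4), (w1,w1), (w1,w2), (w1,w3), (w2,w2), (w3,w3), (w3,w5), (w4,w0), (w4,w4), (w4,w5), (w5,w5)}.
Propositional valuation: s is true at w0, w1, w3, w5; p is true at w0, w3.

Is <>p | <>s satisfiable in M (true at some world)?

Let φ = <>p | <>s. Evaluate φ at each world:
  w0 (successors {w0, w4}): φ is true.
  w1 (successors {w1, w2, w3}): φ is true.
  w2 (successors {w2}): φ is false.
  w3 (successors {w3, w5}): φ is true.
  w4 (successors {w0, w4, w5}): φ is true.
  w5 (successors {w5}): φ is true.
Detail at w0 (witness):
  At w0: <>p is true, <>s is true, so <>p | <>s is true.
    At w0: <>p requires p at some successor in {w0, w4}.
      p holds at w0, so <>p is true at w0.
    At w0: <>s requires s at some successor in {w0, w4}.
      s holds at w0, so <>s is true at w0.

Yes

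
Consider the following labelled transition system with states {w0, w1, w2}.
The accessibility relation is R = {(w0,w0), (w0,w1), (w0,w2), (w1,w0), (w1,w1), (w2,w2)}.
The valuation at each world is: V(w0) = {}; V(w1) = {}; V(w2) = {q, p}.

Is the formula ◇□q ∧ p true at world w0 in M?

Recall that □ψ holds at a world iff ψ holds at every accessible world, and ◇ψ holds iff ψ holds at some accessible world.
At w0: ◇□q is true, p is false, so ◇□q ∧ p is false.
  At w0: ◇□q requires □q at some successor in {w0, w1, w2}.
    □q holds at w2, so ◇□q is true at w0.
      At w2: □q requires q at every successor {w2}.
        At w2: q is true.
      So □q is true at w2.

No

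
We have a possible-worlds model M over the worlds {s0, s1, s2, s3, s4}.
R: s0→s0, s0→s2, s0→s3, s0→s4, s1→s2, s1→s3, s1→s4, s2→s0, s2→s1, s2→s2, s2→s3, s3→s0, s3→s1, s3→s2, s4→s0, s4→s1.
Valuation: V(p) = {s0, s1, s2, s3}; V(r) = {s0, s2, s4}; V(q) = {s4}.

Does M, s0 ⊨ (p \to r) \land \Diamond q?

Yes

At s0: p \to r is true, \Diamond q is true, so (p \to r) \land \Diamond q is true.
  At s0: \Diamond q requires q at some successor in {s0, s2, s3, s4}.
    q holds at s4, so \Diamond q is true at s0.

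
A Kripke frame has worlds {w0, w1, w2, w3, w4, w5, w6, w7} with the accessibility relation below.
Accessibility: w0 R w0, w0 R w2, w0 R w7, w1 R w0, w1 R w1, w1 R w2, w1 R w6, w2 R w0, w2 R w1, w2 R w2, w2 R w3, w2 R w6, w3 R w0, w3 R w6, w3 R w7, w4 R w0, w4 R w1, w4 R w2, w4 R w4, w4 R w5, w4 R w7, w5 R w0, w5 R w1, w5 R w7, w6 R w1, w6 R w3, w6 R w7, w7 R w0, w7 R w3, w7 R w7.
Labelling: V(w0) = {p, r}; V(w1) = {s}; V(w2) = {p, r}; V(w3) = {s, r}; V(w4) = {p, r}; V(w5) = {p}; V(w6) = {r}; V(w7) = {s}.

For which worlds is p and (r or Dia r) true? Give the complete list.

Let φ = p and (r or Dia r). Evaluate φ at each world:
  w0 (successors {w0, w2, w7}): φ is true.
  w1 (successors {w0, w1, w2, w6}): φ is false.
  w2 (successors {w0, w1, w2, w3, w6}): φ is true.
  w3 (successors {w0, w6, w7}): φ is false.
  w4 (successors {w0, w1, w2, w4, w5, w7}): φ is true.
  w5 (successors {w0, w1, w7}): φ is true.
  w6 (successors {w1, w3, w7}): φ is false.
  w7 (successors {w0, w3, w7}): φ is false.
For instance, at w4:
  At w4: p is true, r or Dia r is true, so p and (r or Dia r) is true.
    At w4: r is true, Dia r is true, so r or Dia r is true.
      At w4: Dia r requires r at some successor in {w0, w1, w2, w4, w5, w7}.
        r holds at w0, so Dia r is true at w4.
Satisfying worlds: {w0, w2, w4, w5}

w0, w2, w4, w5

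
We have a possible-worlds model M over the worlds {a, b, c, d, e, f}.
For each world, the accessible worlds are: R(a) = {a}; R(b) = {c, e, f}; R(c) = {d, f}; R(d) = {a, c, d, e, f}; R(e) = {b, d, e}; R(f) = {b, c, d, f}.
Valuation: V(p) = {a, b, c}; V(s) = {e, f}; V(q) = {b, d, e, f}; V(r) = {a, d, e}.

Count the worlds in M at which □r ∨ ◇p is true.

5

Let φ = □r ∨ ◇p. Evaluate φ at each world:
  a (successors {a}): φ is true.
  b (successors {c, e, f}): φ is true.
  c (successors {d, f}): φ is false.
  d (successors {a, c, d, e, f}): φ is true.
  e (successors {b, d, e}): φ is true.
  f (successors {b, c, d, f}): φ is true.
For instance, at d:
  At d: □r is false, ◇p is true, so □r ∨ ◇p is true.
    At d: □r requires r at every successor {a, c, d, e, f}.
      r fails at c, so □r is false at d.
    At d: ◇p requires p at some successor in {a, c, d, e, f}.
      p holds at a, so ◇p is true at d.
Satisfying worlds: {a, b, d, e, f}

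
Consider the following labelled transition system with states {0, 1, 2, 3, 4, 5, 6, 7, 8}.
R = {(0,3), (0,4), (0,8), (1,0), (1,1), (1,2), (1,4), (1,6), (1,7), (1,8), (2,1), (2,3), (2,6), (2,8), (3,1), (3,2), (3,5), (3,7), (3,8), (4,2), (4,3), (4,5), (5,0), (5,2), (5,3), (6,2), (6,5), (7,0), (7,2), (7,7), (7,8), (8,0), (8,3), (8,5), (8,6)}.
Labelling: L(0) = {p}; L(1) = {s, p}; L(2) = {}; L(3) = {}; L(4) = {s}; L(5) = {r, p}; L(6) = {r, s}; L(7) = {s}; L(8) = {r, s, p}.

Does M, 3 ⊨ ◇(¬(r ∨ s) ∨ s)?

Yes

Recall that ◇ψ holds at a world iff ψ holds at some accessible world.
At 3: ◇(¬(r ∨ s) ∨ s) requires ¬(r ∨ s) ∨ s at some successor in {1, 2, 5, 7, 8}.
  ¬(r ∨ s) ∨ s holds at 1, so ◇(¬(r ∨ s) ∨ s) is true at 3.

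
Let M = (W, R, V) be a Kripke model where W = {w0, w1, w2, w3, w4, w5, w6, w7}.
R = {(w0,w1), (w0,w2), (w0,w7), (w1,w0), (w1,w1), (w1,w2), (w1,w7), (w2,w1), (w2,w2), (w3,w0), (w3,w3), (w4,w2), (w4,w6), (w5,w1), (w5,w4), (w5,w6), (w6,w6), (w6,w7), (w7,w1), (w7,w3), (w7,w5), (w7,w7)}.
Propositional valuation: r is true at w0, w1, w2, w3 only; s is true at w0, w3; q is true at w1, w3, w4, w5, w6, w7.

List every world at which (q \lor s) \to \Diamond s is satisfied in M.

w1, w2, w3, w7

Recall that \Diamond ψ holds at a world iff ψ holds at some accessible world.
Let φ = (q \lor s) \to \Diamond s. Evaluate φ at each world:
  w0 (successors {w1, w2, w7}): φ is false.
  w1 (successors {w0, w1, w2, w7}): φ is true.
  w2 (successors {w1, w2}): φ is true.
  w3 (successors {w0, w3}): φ is true.
  w4 (successors {w2, w6}): φ is false.
  w5 (successors {w1, w4, w6}): φ is false.
  w6 (successors {w6, w7}): φ is false.
  w7 (successors {w1, w3, w5, w7}): φ is true.
For instance, at w6:
  At w6: q \lor s is true, \Diamond s is false, so (q \lor s) \to \Diamond s is false.
    At w6: \Diamond s requires s at some successor in {w6, w7}.
      At w6: s is false.
      At w7: s is false.
    So \Diamond s is false at w6.
Satisfying worlds: {w1, w2, w3, w7}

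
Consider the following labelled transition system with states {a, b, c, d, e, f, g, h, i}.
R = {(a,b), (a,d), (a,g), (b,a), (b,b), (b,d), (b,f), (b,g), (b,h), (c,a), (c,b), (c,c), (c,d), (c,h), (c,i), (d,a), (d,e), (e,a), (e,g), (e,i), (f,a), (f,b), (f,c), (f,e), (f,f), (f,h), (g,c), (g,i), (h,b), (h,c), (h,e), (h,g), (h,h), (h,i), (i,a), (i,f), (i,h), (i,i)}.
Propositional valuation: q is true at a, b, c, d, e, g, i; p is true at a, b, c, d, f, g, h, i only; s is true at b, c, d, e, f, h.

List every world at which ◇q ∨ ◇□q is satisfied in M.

a, b, c, d, e, f, g, h, i

Let φ = ◇q ∨ ◇□q. Evaluate φ at each world:
  a (successors {b, d, g}): φ is true.
  b (successors {a, b, d, f, g, h}): φ is true.
  c (successors {a, b, c, d, h, i}): φ is true.
  d (successors {a, e}): φ is true.
  e (successors {a, g, i}): φ is true.
  f (successors {a, b, c, e, f, h}): φ is true.
  g (successors {c, i}): φ is true.
  h (successors {b, c, e, g, h, i}): φ is true.
  i (successors {a, f, h, i}): φ is true.
For instance, at d:
  At d: ◇q is true, ◇□q is true, so ◇q ∨ ◇□q is true.
    At d: ◇q requires q at some successor in {a, e}.
      q holds at a, so ◇q is true at d.
    At d: ◇□q requires □q at some successor in {a, e}.
      □q holds at a, so ◇□q is true at d.
Satisfying worlds: {a, b, c, d, e, f, g, h, i}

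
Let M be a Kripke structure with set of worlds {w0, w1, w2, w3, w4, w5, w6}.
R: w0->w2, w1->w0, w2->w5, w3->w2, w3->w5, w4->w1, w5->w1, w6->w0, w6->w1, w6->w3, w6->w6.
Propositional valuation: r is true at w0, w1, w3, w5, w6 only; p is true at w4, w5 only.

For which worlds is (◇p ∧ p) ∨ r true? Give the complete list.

Let φ = (◇p ∧ p) ∨ r. Evaluate φ at each world:
  w0 (successors {w2}): φ is true.
  w1 (successors {w0}): φ is true.
  w2 (successors {w5}): φ is false.
  w3 (successors {w2, w5}): φ is true.
  w4 (successors {w1}): φ is false.
  w5 (successors {w1}): φ is true.
  w6 (successors {w0, w1, w3, w6}): φ is true.
For instance, at w2:
  At w2: ◇p ∧ p is false, r is false, so (◇p ∧ p) ∨ r is false.
    At w2: ◇p is true, p is false, so ◇p ∧ p is false.
      At w2: ◇p requires p at some successor in {w5}.
        p holds at w5, so ◇p is true at w2.
Satisfying worlds: {w0, w1, w3, w5, w6}

w0, w1, w3, w5, w6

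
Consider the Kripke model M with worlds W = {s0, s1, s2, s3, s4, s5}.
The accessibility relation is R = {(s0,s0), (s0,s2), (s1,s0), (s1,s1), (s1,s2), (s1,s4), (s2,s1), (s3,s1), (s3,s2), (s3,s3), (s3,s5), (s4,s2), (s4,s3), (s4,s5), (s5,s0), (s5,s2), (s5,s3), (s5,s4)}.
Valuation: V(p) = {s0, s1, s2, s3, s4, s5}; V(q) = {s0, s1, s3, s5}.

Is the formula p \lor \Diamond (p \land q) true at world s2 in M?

At s2: p is true, \Diamond (p \land q) is true, so p \lor \Diamond (p \land q) is true.
  At s2: \Diamond (p \land q) requires p \land q at some successor in {s1}.
    p \land q holds at s1, so \Diamond (p \land q) is true at s2.

Yes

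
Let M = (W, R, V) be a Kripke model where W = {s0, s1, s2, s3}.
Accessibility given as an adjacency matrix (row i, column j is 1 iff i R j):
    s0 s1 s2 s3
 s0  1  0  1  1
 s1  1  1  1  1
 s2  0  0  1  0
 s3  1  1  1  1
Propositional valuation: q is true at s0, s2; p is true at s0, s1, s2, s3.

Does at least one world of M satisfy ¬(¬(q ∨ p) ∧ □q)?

Let φ = ¬(¬(q ∨ p) ∧ □q). Evaluate φ at each world:
  s0 (successors {s0, s2, s3}): φ is true.
  s1 (successors {s0, s1, s2, s3}): φ is true.
  s2 (successors {s2}): φ is true.
  s3 (successors {s0, s1, s2, s3}): φ is true.
Detail at s0 (witness):
  At s0: ¬(q ∨ p) ∧ □q is false, so ¬(¬(q ∨ p) ∧ □q) is true.
    At s0: ¬(q ∨ p) is false, □q is false, so ¬(q ∨ p) ∧ □q is false.
      At s0: □q requires q at every successor {s0, s2, s3}.
        q fails at s3, so □q is false at s0.

Yes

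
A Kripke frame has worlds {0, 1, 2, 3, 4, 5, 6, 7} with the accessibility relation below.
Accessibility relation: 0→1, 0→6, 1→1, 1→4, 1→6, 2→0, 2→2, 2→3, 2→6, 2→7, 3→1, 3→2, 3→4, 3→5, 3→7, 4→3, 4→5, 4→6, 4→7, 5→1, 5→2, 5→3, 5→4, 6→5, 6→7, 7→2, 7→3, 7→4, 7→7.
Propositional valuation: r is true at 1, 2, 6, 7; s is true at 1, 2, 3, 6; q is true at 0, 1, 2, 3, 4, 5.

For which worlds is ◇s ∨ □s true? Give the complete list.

Let φ = ◇s ∨ □s. Evaluate φ at each world:
  0 (successors {1, 6}): φ is true.
  1 (successors {1, 4, 6}): φ is true.
  2 (successors {0, 2, 3, 6, 7}): φ is true.
  3 (successors {1, 2, 4, 5, 7}): φ is true.
  4 (successors {3, 5, 6, 7}): φ is true.
  5 (successors {1, 2, 3, 4}): φ is true.
  6 (successors {5, 7}): φ is false.
  7 (successors {2, 3, 4, 7}): φ is true.
For instance, at 5:
  At 5: ◇s is true, □s is false, so ◇s ∨ □s is true.
    At 5: ◇s requires s at some successor in {1, 2, 3, 4}.
      s holds at 1, so ◇s is true at 5.
    At 5: □s requires s at every successor {1, 2, 3, 4}.
      s fails at 4, so □s is false at 5.
Satisfying worlds: {0, 1, 2, 3, 4, 5, 7}

0, 1, 2, 3, 4, 5, 7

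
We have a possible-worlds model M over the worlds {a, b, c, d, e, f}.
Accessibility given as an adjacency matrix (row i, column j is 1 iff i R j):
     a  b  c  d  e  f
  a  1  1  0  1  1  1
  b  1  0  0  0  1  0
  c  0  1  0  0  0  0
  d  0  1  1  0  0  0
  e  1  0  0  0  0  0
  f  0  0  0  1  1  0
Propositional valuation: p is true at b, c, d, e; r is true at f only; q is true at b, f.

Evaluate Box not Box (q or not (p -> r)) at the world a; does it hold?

Recall that Box ψ holds at a world iff ψ holds at every accessible world, and Dia ψ holds iff ψ holds at some accessible world.
At a: Box not Box (q or not (p -> r)) requires not Box (q or not (p -> r)) at every successor {a, b, d, e, f}.
  not Box (q or not (p -> r)) fails at d, so Box not Box (q or not (p -> r)) is false at a.
    At d: Box (q or not (p -> r)) is true, so not Box (q or not (p -> r)) is false.
      At d: Box (q or not (p -> r)) requires q or not (p -> r) at every successor {b, c}.
        At b: q or not (p -> r) is true.
        At c: q or not (p -> r) is true.
      So Box (q or not (p -> r)) is true at d.

No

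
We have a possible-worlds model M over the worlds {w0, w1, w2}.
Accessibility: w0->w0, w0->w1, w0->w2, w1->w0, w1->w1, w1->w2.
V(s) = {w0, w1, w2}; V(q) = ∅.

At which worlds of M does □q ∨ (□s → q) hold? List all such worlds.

Let φ = □q ∨ (□s → q). Evaluate φ at each world:
  w0 (successors {w0, w1, w2}): φ is false.
  w1 (successors {w0, w1, w2}): φ is false.
  w2 (successors ∅): φ is true.
For instance, at w1:
  At w1: □q is false, □s → q is false, so □q ∨ (□s → q) is false.
    At w1: □q requires q at every successor {w0, w1, w2}.
      q fails at w0, so □q is false at w1.
    At w1: □s is true, q is false, so □s → q is false.
      At w1: □s requires s at every successor {w0, w1, w2}.
        At w0: s is true.
        At w1: s is true.
        At w2: s is true.
      So □s is true at w1.
Satisfying worlds: {w2}

w2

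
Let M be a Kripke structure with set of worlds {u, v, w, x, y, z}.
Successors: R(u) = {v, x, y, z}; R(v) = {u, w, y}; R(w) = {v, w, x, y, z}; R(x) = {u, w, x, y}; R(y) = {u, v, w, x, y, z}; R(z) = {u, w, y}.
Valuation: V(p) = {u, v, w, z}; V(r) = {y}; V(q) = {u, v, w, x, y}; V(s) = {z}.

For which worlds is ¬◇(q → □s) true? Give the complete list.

v, x, z

Let φ = ¬◇(q → □s). Evaluate φ at each world:
  u (successors {v, x, y, z}): φ is false.
  v (successors {u, w, y}): φ is true.
  w (successors {v, w, x, y, z}): φ is false.
  x (successors {u, w, x, y}): φ is true.
  y (successors {u, v, w, x, y, z}): φ is false.
  z (successors {u, w, y}): φ is true.
For instance, at x:
  At x: ◇(q → □s) is false, so ¬◇(q → □s) is true.
    At x: ◇(q → □s) requires q → □s at some successor in {u, w, x, y}.
      At u: q → □s is false.
      At w: q → □s is false.
      At x: q → □s is false.
      At y: q → □s is false.
    So ◇(q → □s) is false at x.
Satisfying worlds: {v, x, z}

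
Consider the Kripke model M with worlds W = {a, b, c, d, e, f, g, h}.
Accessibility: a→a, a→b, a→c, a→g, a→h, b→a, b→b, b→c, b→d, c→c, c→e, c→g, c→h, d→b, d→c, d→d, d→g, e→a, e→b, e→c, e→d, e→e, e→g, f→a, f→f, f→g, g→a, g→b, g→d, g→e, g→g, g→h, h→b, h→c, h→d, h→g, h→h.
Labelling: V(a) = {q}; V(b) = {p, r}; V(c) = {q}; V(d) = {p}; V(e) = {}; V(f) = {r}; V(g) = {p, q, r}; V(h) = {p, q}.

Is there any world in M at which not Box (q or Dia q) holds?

Recall that Box ψ holds at a world iff ψ holds at every accessible world, and Dia ψ holds iff ψ holds at some accessible world.
Let φ = not Box (q or Dia q). Evaluate φ at each world:
  a (successors {a, b, c, g, h}): φ is false.
  b (successors {a, b, c, d}): φ is false.
  c (successors {c, e, g, h}): φ is false.
  d (successors {b, c, d, g}): φ is false.
  e (successors {a, b, c, d, e, g}): φ is false.
  f (successors {a, f, g}): φ is false.
  g (successors {a, b, d, e, g, h}): φ is false.
  h (successors {b, c, d, g, h}): φ is false.
For instance, at e:
  At e: Box (q or Dia q) is true, so not Box (q or Dia q) is false.
    At e: Box (q or Dia q) requires q or Dia q at every successor {a, b, c, d, e, g}.
      At a: q or Dia q is true.
      At b: q or Dia q is true.
      At c: q or Dia q is true.
      At d: q or Dia q is true.
      At e: q or Dia q is true.
      At g: q or Dia q is true.
    So Box (q or Dia q) is true at e.

No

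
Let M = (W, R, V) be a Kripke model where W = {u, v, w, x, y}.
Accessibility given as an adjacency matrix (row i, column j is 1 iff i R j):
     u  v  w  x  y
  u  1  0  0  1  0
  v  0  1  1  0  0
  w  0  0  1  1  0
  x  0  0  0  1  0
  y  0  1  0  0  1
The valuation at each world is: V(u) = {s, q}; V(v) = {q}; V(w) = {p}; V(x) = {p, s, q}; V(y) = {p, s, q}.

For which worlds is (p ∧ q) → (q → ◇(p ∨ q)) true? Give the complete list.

Let φ = (p ∧ q) → (q → ◇(p ∨ q)). Evaluate φ at each world:
  u (successors {u, x}): φ is true.
  v (successors {v, w}): φ is true.
  w (successors {w, x}): φ is true.
  x (successors {x}): φ is true.
  y (successors {v, y}): φ is true.
For instance, at w:
  At w: p ∧ q is false, q → ◇(p ∨ q) is true, so (p ∧ q) → (q → ◇(p ∨ q)) is true.
    At w: q is false, ◇(p ∨ q) is true, so q → ◇(p ∨ q) is true.
      At w: ◇(p ∨ q) requires p ∨ q at some successor in {w, x}.
        p ∨ q holds at w, so ◇(p ∨ q) is true at w.
Satisfying worlds: {u, v, w, x, y}

u, v, w, x, y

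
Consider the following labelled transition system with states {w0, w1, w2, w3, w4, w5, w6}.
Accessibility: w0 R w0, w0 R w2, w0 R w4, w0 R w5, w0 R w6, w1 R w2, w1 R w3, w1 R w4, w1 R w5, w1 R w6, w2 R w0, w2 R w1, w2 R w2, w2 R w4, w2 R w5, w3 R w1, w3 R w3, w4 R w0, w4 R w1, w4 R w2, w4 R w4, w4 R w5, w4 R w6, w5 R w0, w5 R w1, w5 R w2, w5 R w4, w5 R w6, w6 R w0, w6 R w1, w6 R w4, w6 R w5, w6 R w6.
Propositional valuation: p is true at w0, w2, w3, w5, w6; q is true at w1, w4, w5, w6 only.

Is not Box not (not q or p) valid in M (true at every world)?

Let φ = not Box not (not q or p). Evaluate φ at each world:
  w0 (successors {w0, w2, w4, w5, w6}): φ is true.
  w1 (successors {w2, w3, w4, w5, w6}): φ is true.
  w2 (successors {w0, w1, w2, w4, w5}): φ is true.
  w3 (successors {w1, w3}): φ is true.
  w4 (successors {w0, w1, w2, w4, w5, w6}): φ is true.
  w5 (successors {w0, w1, w2, w4, w6}): φ is true.
  w6 (successors {w0, w1, w4, w5, w6}): φ is true.
For instance, at w1:
  At w1: Box not (not q or p) is false, so not Box not (not q or p) is true.
    At w1: Box not (not q or p) requires not (not q or p) at every successor {w2, w3, w4, w5, w6}.
      not (not q or p) fails at w2, so Box not (not q or p) is false at w1.

Yes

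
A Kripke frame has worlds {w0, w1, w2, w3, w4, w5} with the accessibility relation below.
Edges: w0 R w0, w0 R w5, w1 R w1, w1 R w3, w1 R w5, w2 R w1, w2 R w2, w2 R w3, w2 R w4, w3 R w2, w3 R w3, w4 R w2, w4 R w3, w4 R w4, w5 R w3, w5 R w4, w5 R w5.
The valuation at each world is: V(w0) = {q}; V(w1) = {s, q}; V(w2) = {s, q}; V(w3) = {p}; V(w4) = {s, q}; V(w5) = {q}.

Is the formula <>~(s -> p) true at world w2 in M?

At w2: <>~(s -> p) requires ~(s -> p) at some successor in {w1, w2, w3, w4}.
  ~(s -> p) holds at w1, so <>~(s -> p) is true at w2.

Yes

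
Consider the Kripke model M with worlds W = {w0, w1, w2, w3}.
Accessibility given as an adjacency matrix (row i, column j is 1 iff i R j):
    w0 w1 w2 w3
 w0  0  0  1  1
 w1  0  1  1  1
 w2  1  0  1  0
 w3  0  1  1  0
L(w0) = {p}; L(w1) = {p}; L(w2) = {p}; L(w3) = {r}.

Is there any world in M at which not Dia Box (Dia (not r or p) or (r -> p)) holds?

No

Recall that Box ψ holds at a world iff ψ holds at every accessible world, and Dia ψ holds iff ψ holds at some accessible world.
Let φ = not Dia Box (Dia (not r or p) or (r -> p)). Evaluate φ at each world:
  w0 (successors {w2, w3}): φ is false.
  w1 (successors {w1, w2, w3}): φ is false.
  w2 (successors {w0, w2}): φ is false.
  w3 (successors {w1, w2}): φ is false.
For instance, at w0:
  At w0: Dia Box (Dia (not r or p) or (r -> p)) is true, so not Dia Box (Dia (not r or p) or (r -> p)) is false.
    At w0: Dia Box (Dia (not r or p) or (r -> p)) requires Box (Dia (not r or p) or (r -> p)) at some successor in {w2, w3}.
      Box (Dia (not r or p) or (r -> p)) holds at w2, so Dia Box (Dia (not r or p) or (r -> p)) is true at w0.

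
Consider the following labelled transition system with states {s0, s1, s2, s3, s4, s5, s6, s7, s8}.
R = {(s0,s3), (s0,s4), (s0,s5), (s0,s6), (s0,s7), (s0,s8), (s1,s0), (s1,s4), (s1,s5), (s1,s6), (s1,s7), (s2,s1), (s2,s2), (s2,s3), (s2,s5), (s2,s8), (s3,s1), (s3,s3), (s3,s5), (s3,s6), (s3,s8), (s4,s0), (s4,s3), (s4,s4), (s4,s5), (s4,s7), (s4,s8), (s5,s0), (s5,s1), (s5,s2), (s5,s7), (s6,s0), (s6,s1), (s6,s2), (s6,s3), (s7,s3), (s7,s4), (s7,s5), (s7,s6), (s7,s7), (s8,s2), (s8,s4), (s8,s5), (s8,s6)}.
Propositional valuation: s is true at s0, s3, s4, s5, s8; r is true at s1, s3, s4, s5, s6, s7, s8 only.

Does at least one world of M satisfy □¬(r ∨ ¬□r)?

No

Let φ = □¬(r ∨ ¬□r). Evaluate φ at each world:
  s0 (successors {s3, s4, s5, s6, s7, s8}): φ is false.
  s1 (successors {s0, s4, s5, s6, s7}): φ is false.
  s2 (successors {s1, s2, s3, s5, s8}): φ is false.
  s3 (successors {s1, s3, s5, s6, s8}): φ is false.
  s4 (successors {s0, s3, s4, s5, s7, s8}): φ is false.
  s5 (successors {s0, s1, s2, s7}): φ is false.
  s6 (successors {s0, s1, s2, s3}): φ is false.
  s7 (successors {s3, s4, s5, s6, s7}): φ is false.
  s8 (successors {s2, s4, s5, s6}): φ is false.
For instance, at s1:
  At s1: □¬(r ∨ ¬□r) requires ¬(r ∨ ¬□r) at every successor {s0, s4, s5, s6, s7}.
    ¬(r ∨ ¬□r) fails at s4, so □¬(r ∨ ¬□r) is false at s1.
      At s4: r ∨ ¬□r is true, so ¬(r ∨ ¬□r) is false.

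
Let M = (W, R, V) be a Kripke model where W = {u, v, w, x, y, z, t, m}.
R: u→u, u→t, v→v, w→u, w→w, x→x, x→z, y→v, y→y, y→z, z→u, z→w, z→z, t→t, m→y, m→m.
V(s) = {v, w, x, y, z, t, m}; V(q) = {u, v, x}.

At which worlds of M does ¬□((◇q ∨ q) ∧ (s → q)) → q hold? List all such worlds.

Let φ = ¬□((◇q ∨ q) ∧ (s → q)) → q. Evaluate φ at each world:
  u (successors {u, t}): φ is true.
  v (successors {v}): φ is true.
  w (successors {u, w}): φ is false.
  x (successors {x, z}): φ is true.
  y (successors {v, y, z}): φ is false.
  z (successors {u, w, z}): φ is false.
  t (successors {t}): φ is false.
  m (successors {y, m}): φ is false.
For instance, at v:
  At v: ¬□((◇q ∨ q) ∧ (s → q)) is false, q is true, so ¬□((◇q ∨ q) ∧ (s → q)) → q is true.
    At v: □((◇q ∨ q) ∧ (s → q)) is true, so ¬□((◇q ∨ q) ∧ (s → q)) is false.
      At v: □((◇q ∨ q) ∧ (s → q)) requires (◇q ∨ q) ∧ (s → q) at every successor {v}.
        At v: (◇q ∨ q) ∧ (s → q) is true.
      So □((◇q ∨ q) ∧ (s → q)) is true at v.
Satisfying worlds: {u, v, x}

u, v, x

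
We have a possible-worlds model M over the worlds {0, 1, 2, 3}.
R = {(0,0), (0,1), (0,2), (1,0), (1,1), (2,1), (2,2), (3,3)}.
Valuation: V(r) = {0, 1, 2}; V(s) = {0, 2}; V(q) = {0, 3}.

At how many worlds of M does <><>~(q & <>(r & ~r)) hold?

Let φ = <><>~(q & <>(r & ~r)). Evaluate φ at each world:
  0 (successors {0, 1, 2}): φ is true.
  1 (successors {0, 1}): φ is true.
  2 (successors {1, 2}): φ is true.
  3 (successors {3}): φ is true.
For instance, at 1:
  At 1: <><>~(q & <>(r & ~r)) requires <>~(q & <>(r & ~r)) at some successor in {0, 1}.
    <>~(q & <>(r & ~r)) holds at 0, so <><>~(q & <>(r & ~r)) is true at 1.
      At 0: <>~(q & <>(r & ~r)) requires ~(q & <>(r & ~r)) at some successor in {0, 1, 2}.
        ~(q & <>(r & ~r)) holds at 0, so <>~(q & <>(r & ~r)) is true at 0.
Satisfying worlds: {0, 1, 2, 3}

4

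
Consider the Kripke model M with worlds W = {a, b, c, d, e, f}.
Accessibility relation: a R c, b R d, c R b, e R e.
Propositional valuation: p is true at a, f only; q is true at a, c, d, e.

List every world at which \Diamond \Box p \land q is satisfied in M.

Let φ = \Diamond \Box p \land q. Evaluate φ at each world:
  a (successors {c}): φ is false.
  b (successors {d}): φ is false.
  c (successors {b}): φ is false.
  d (successors ∅): φ is false.
  e (successors {e}): φ is false.
  f (successors ∅): φ is false.
For instance, at a:
  At a: \Diamond \Box p is false, q is true, so \Diamond \Box p \land q is false.
    At a: \Diamond \Box p requires \Box p at some successor in {c}.
      At c: \Box p is false.
    So \Diamond \Box p is false at a.
Satisfying worlds: none.

none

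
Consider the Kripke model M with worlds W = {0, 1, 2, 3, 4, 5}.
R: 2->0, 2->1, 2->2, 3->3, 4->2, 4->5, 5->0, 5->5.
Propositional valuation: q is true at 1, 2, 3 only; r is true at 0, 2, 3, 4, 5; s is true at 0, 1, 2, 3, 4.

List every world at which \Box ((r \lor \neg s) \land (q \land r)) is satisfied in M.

0, 1, 3

Let φ = \Box ((r \lor \neg s) \land (q \land r)). Evaluate φ at each world:
  0 (successors ∅): φ is true.
  1 (successors ∅): φ is true.
  2 (successors {0, 1, 2}): φ is false.
  3 (successors {3}): φ is true.
  4 (successors {2, 5}): φ is false.
  5 (successors {0, 5}): φ is false.
For instance, at 2:
  At 2: \Box ((r \lor \neg s) \land (q \land r)) requires (r \lor \neg s) \land (q \land r) at every successor {0, 1, 2}.
    (r \lor \neg s) \land (q \land r) fails at 0, so \Box ((r \lor \neg s) \land (q \land r)) is false at 2.
Satisfying worlds: {0, 1, 3}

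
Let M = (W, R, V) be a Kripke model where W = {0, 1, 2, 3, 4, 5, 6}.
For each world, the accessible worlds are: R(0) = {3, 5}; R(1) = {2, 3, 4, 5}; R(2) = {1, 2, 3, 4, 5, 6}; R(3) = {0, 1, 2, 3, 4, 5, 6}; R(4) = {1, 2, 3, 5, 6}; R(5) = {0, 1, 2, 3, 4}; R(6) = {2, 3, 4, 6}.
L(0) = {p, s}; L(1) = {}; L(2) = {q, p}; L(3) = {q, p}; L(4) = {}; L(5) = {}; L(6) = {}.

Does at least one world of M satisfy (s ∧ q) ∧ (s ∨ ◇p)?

Let φ = (s ∧ q) ∧ (s ∨ ◇p). Evaluate φ at each world:
  0 (successors {3, 5}): φ is false.
  1 (successors {2, 3, 4, 5}): φ is false.
  2 (successors {1, 2, 3, 4, 5, 6}): φ is false.
  3 (successors {0, 1, 2, 3, 4, 5, 6}): φ is false.
  4 (successors {1, 2, 3, 5, 6}): φ is false.
  5 (successors {0, 1, 2, 3, 4}): φ is false.
  6 (successors {2, 3, 4, 6}): φ is false.
For instance, at 5:
  At 5: s ∧ q is false, s ∨ ◇p is true, so (s ∧ q) ∧ (s ∨ ◇p) is false.
    At 5: s is false, ◇p is true, so s ∨ ◇p is true.
      At 5: ◇p requires p at some successor in {0, 1, 2, 3, 4}.
        p holds at 0, so ◇p is true at 5.

No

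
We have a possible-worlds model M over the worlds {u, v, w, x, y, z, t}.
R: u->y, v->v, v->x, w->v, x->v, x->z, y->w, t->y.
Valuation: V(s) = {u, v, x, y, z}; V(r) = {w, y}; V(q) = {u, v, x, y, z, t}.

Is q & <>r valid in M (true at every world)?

No

Let φ = q & <>r. Evaluate φ at each world:
  u (successors {y}): φ is true.
  v (successors {v, x}): φ is false.
  w (successors {v}): φ is false.
  x (successors {v, z}): φ is false.
  y (successors {w}): φ is true.
  z (successors ∅): φ is false.
  t (successors {y}): φ is true.
Detail at v (counterexample):
  At v: q is true, <>r is false, so q & <>r is false.
    At v: <>r requires r at some successor in {v, x}.
      At v: r is false.
      At x: r is false.
    So <>r is false at v.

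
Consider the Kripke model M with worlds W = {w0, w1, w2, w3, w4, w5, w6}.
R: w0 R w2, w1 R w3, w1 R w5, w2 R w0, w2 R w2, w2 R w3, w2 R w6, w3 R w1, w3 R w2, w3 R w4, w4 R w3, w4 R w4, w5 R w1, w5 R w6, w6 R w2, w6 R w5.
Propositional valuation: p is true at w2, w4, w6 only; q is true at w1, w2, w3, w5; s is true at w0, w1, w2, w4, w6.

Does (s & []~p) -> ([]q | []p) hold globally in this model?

Yes

Recall that []ψ holds at a world iff ψ holds at every accessible world, and <>ψ holds iff ψ holds at some accessible world.
Let φ = (s & []~p) -> ([]q | []p). Evaluate φ at each world:
  w0 (successors {w2}): φ is true.
  w1 (successors {w3, w5}): φ is true.
  w2 (successors {w0, w2, w3, w6}): φ is true.
  w3 (successors {w1, w2, w4}): φ is true.
  w4 (successors {w3, w4}): φ is true.
  w5 (successors {w1, w6}): φ is true.
  w6 (successors {w2, w5}): φ is true.
For instance, at w1:
  At w1: s & []~p is true, []q | []p is true, so (s & []~p) -> ([]q | []p) is true.
    At w1: s is true, []~p is true, so s & []~p is true.
      At w1: []~p requires ~p at every successor {w3, w5}.
        At w3: ~p is true.
        At w5: ~p is true.
      So []~p is true at w1.
    At w1: []q is true, []p is false, so []q | []p is true.
      At w1: []q requires q at every successor {w3, w5}.
        At w3: q is true.
        At w5: q is true.
      So []q is true at w1.
      At w1: []p requires p at every successor {w3, w5}.
        p fails at w3, so []p is false at w1.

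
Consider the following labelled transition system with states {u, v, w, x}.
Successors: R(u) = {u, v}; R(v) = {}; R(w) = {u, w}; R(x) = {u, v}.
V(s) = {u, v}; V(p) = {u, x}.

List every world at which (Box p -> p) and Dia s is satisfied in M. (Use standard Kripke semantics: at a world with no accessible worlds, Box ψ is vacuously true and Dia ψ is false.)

Let φ = (Box p -> p) and Dia s. Evaluate φ at each world:
  u (successors {u, v}): φ is true.
  v (successors ∅): φ is false.
  w (successors {u, w}): φ is true.
  x (successors {u, v}): φ is true.
For instance, at u:
  At u: Box p -> p is true, Dia s is true, so (Box p -> p) and Dia s is true.
    At u: Box p is false, p is true, so Box p -> p is true.
      At u: Box p requires p at every successor {u, v}.
        p fails at v, so Box p is false at u.
    At u: Dia s requires s at some successor in {u, v}.
      s holds at u, so Dia s is true at u.
Satisfying worlds: {u, w, x}

u, w, x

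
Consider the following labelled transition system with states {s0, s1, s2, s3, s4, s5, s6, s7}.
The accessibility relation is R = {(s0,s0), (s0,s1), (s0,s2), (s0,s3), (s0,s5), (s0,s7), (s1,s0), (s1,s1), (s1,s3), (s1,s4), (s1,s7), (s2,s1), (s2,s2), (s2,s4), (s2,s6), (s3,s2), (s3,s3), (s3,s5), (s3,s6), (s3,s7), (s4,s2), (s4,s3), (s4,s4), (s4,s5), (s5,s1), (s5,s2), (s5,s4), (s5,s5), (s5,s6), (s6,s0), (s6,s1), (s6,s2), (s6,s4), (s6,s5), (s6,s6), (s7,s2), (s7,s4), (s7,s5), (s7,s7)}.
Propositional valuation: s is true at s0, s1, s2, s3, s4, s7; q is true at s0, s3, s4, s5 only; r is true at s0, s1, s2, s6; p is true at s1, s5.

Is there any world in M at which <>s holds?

Yes

Recall that <>ψ holds at a world iff ψ holds at some accessible world.
Let φ = <>s. Evaluate φ at each world:
  s0 (successors {s0, s1, s2, s3, s5, s7}): φ is true.
  s1 (successors {s0, s1, s3, s4, s7}): φ is true.
  s2 (successors {s1, s2, s4, s6}): φ is true.
  s3 (successors {s2, s3, s5, s6, s7}): φ is true.
  s4 (successors {s2, s3, s4, s5}): φ is true.
  s5 (successors {s1, s2, s4, s5, s6}): φ is true.
  s6 (successors {s0, s1, s2, s4, s5, s6}): φ is true.
  s7 (successors {s2, s4, s5, s7}): φ is true.
Detail at s0 (witness):
  At s0: <>s requires s at some successor in {s0, s1, s2, s3, s5, s7}.
    s holds at s0, so <>s is true at s0.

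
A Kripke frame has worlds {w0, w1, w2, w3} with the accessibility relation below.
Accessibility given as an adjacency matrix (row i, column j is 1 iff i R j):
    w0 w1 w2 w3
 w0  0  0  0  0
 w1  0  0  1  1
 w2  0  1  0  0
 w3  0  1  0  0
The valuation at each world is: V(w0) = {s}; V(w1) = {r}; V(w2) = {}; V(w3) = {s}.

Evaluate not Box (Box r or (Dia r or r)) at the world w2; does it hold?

No

At w2: Box (Box r or (Dia r or r)) is true, so not Box (Box r or (Dia r or r)) is false.
  At w2: Box (Box r or (Dia r or r)) requires Box r or (Dia r or r) at every successor {w1}.
      At w1: Box r is false, Dia r or r is true, so Box r or (Dia r or r) is true.
  So Box (Box r or (Dia r or r)) is true at w2.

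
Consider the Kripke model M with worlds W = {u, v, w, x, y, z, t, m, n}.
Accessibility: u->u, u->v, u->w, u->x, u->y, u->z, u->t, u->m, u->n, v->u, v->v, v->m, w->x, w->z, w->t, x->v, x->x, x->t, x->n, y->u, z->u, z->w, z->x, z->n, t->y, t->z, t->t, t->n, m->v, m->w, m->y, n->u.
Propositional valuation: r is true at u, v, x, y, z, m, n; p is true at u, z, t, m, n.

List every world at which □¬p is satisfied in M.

Let φ = □¬p. Evaluate φ at each world:
  u (successors {u, v, w, x, y, z, t, m, n}): φ is false.
  v (successors {u, v, m}): φ is false.
  w (successors {x, z, t}): φ is false.
  x (successors {v, x, t, n}): φ is false.
  y (successors {u}): φ is false.
  z (successors {u, w, x, n}): φ is false.
  t (successors {y, z, t, n}): φ is false.
  m (successors {v, w, y}): φ is true.
  n (successors {u}): φ is false.
For instance, at m:
  At m: □¬p requires ¬p at every successor {v, w, y}.
    At v: ¬p is true.
    At w: ¬p is true.
    At y: ¬p is true.
  So □¬p is true at m.
Satisfying worlds: {m}

m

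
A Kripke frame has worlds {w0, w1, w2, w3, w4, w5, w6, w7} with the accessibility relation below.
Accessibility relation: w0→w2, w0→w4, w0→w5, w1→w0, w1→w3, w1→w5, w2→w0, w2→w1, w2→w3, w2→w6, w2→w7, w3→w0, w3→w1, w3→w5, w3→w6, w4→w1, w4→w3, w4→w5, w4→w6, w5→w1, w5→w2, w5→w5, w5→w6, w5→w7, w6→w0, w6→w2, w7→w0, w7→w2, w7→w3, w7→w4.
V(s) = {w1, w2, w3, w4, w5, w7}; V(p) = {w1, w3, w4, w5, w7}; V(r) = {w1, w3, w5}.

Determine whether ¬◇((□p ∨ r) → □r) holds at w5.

No

Recall that □ψ holds at a world iff ψ holds at every accessible world, and ◇ψ holds iff ψ holds at some accessible world.
At w5: ◇((□p ∨ r) → □r) is true, so ¬◇((□p ∨ r) → □r) is false.
  At w5: ◇((□p ∨ r) → □r) requires (□p ∨ r) → □r at some successor in {w1, w2, w5, w6, w7}.
    (□p ∨ r) → □r holds at w2, so ◇((□p ∨ r) → □r) is true at w5.
      At w2: □p ∨ r is false, □r is false, so (□p ∨ r) → □r is true.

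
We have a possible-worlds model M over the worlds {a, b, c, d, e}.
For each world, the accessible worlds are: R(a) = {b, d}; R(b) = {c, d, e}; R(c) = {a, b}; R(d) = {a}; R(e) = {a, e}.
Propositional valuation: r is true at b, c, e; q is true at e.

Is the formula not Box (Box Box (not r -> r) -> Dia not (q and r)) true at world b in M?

No

At b: Box (Box Box (not r -> r) -> Dia not (q and r)) is true, so not Box (Box Box (not r -> r) -> Dia not (q and r)) is false.
  At b: Box (Box Box (not r -> r) -> Dia not (q and r)) requires Box Box (not r -> r) -> Dia not (q and r) at every successor {c, d, e}.
      At c: Box Box (not r -> r) is false, Dia not (q and r) is true, so Box Box (not r -> r) -> Dia not (q and r) is true.
      At d: Box Box (not r -> r) is false, Dia not (q and r) is true, so Box Box (not r -> r) -> Dia not (q and r) is true.
      At e: Box Box (not r -> r) is false, Dia not (q and r) is true, so Box Box (not r -> r) -> Dia not (q and r) is true.
  So Box (Box Box (not r -> r) -> Dia not (q and r)) is true at b.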